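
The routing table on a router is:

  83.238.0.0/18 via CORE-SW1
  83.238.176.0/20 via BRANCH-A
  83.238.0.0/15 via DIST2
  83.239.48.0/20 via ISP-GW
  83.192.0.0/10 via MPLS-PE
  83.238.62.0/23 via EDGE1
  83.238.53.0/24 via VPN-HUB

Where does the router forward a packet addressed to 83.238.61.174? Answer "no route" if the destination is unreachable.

CORE-SW1

Routes whose prefix contains 83.238.61.174:
  83.192.0.0/10 (83.192.0.0 - 83.255.255.255) -> MPLS-PE
  83.238.0.0/15 (83.238.0.0 - 83.239.255.255) -> DIST2
  83.238.0.0/18 (83.238.0.0 - 83.238.63.255) -> CORE-SW1
More-specific entries that do NOT match:
  83.238.53.0/24 (83.238.53.0 - 83.238.53.255) does not contain 83.238.61.174
  83.238.62.0/23 (83.238.62.0 - 83.238.63.255) does not contain 83.238.61.174
  83.238.176.0/20 (83.238.176.0 - 83.238.191.255) does not contain 83.238.61.174
  83.239.48.0/20 (83.239.48.0 - 83.239.63.255) does not contain 83.238.61.174
Longest matching prefix is /18 -> next hop CORE-SW1.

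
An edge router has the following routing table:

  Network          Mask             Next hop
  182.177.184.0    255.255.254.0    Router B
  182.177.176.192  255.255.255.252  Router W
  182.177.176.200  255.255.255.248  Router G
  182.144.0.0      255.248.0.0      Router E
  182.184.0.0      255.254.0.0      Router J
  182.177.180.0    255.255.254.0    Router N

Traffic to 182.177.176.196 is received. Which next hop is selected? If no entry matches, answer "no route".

no route

No entry's prefix contains 182.177.176.196; there is no default route.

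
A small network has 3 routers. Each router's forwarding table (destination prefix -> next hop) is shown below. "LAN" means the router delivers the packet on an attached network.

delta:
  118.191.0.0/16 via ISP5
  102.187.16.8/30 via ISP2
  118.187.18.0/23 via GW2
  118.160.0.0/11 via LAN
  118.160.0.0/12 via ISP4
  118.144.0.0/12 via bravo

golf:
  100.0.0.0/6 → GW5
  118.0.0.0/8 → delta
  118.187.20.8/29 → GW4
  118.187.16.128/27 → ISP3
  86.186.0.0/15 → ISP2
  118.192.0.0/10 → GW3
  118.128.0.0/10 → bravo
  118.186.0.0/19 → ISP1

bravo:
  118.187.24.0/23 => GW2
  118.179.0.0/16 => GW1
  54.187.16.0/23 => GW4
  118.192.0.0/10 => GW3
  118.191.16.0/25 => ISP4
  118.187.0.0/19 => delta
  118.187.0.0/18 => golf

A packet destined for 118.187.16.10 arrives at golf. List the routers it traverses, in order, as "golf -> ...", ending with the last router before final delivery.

At golf: longest match for 118.187.16.10 is 118.128.0.0/10 -> bravo
At bravo: longest match for 118.187.16.10 is 118.187.0.0/19 -> delta
At delta: longest match for 118.187.16.10 is 118.160.0.0/11 -> LAN

golf -> bravo -> delta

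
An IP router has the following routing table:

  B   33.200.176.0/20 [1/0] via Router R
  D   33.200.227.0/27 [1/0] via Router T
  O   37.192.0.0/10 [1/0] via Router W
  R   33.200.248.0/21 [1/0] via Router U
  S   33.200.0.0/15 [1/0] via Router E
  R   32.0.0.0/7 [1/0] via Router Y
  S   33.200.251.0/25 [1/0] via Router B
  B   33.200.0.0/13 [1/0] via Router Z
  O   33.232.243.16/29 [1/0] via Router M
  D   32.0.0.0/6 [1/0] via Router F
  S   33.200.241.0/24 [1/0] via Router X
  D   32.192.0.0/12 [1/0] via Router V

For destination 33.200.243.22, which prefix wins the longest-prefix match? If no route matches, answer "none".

33.200.0.0/15

Entries matching 33.200.243.22:
  32.0.0.0/6 (32.0.0.0 - 35.255.255.255)
  32.0.0.0/7 (32.0.0.0 - 33.255.255.255)
  33.200.0.0/13 (33.200.0.0 - 33.207.255.255)
  33.200.0.0/15 (33.200.0.0 - 33.201.255.255)
Most specific is 33.200.0.0/15.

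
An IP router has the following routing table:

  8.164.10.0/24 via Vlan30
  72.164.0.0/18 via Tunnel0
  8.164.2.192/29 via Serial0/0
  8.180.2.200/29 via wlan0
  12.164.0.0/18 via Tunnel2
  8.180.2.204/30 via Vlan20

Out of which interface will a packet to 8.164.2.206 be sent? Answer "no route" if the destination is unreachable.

No entry's prefix contains 8.164.2.206; there is no default route.

no route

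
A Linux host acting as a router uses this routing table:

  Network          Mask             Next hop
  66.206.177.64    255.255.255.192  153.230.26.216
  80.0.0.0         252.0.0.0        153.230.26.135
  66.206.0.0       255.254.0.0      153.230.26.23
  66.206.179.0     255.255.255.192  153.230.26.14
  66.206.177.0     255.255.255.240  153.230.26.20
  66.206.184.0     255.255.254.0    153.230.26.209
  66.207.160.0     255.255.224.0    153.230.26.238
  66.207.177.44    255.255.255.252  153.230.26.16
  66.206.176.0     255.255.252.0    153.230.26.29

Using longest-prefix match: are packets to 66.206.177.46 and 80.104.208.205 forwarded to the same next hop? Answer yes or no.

66.206.177.46: longest match 66.206.176.0/22 -> 153.230.26.29
80.104.208.205: longest match 80.0.0.0/6 -> 153.230.26.135

no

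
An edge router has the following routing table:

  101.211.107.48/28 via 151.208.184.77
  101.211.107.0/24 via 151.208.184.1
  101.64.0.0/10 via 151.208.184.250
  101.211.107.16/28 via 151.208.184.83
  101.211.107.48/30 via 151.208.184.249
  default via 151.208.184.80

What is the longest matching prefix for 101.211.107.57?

101.211.107.48/28

Entries matching 101.211.107.57:
  0.0.0.0/0 (default, matches everything)
  101.211.107.0/24 (101.211.107.0 - 101.211.107.255)
  101.211.107.48/28 (101.211.107.48 - 101.211.107.63)
Most specific is 101.211.107.48/28.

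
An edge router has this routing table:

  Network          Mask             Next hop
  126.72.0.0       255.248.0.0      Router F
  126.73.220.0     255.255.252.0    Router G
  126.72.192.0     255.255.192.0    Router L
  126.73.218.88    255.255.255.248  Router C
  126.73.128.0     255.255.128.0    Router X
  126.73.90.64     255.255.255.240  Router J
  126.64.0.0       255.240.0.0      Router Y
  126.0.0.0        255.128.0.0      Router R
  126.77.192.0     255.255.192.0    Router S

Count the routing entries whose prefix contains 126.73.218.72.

Prefixes containing 126.73.218.72:
  126.0.0.0/9 (126.0.0.0 - 126.127.255.255)
  126.64.0.0/12 (126.64.0.0 - 126.79.255.255)
  126.72.0.0/13 (126.72.0.0 - 126.79.255.255)
  126.73.128.0/17 (126.73.128.0 - 126.73.255.255)
Total matching entries: 4.

4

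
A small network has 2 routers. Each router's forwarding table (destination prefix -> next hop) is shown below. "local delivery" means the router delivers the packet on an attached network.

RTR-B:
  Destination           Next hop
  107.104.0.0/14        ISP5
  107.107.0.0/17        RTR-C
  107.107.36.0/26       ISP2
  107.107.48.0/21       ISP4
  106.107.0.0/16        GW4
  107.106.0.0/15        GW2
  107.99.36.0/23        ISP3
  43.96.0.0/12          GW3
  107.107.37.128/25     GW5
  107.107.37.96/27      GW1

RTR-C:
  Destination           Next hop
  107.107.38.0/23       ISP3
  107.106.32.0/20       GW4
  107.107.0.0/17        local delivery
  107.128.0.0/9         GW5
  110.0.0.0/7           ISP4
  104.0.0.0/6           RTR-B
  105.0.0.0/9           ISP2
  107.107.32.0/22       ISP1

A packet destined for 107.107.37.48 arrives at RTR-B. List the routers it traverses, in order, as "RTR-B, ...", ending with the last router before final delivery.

At RTR-B: longest match for 107.107.37.48 is 107.107.0.0/17 -> RTR-C
At RTR-C: longest match for 107.107.37.48 is 107.107.0.0/17 -> local delivery

RTR-B, RTR-C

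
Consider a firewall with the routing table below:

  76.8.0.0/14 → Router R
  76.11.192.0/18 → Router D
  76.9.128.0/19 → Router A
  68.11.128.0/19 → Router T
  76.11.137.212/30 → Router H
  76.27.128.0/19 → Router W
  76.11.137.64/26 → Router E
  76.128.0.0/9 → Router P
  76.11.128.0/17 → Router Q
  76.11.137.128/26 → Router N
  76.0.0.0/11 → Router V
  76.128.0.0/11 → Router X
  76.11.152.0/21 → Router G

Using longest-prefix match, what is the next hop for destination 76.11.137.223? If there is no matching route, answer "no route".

Routes whose prefix contains 76.11.137.223:
  76.0.0.0/11 (76.0.0.0 - 76.31.255.255) -> Router V
  76.8.0.0/14 (76.8.0.0 - 76.11.255.255) -> Router R
  76.11.128.0/17 (76.11.128.0 - 76.11.255.255) -> Router Q
More-specific entries that do NOT match:
  76.11.137.212/30 (76.11.137.212 - 76.11.137.215) does not contain 76.11.137.223
  76.11.137.64/26 (76.11.137.64 - 76.11.137.127) does not contain 76.11.137.223
  76.11.137.128/26 (76.11.137.128 - 76.11.137.191) does not contain 76.11.137.223
  76.11.152.0/21 (76.11.152.0 - 76.11.159.255) does not contain 76.11.137.223
  76.9.128.0/19 (76.9.128.0 - 76.9.159.255) does not contain 76.11.137.223
  68.11.128.0/19 (68.11.128.0 - 68.11.159.255) does not contain 76.11.137.223
  76.27.128.0/19 (76.27.128.0 - 76.27.159.255) does not contain 76.11.137.223
  76.11.192.0/18 (76.11.192.0 - 76.11.255.255) does not contain 76.11.137.223
Longest matching prefix is /17 -> next hop Router Q.

Router Q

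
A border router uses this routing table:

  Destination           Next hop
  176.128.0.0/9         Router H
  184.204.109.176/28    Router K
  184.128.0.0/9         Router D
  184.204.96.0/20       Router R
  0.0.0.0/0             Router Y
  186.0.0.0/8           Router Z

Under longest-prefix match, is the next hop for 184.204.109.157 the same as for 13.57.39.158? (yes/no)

no

184.204.109.157: longest match 184.204.96.0/20 -> Router R
13.57.39.158: longest match 0.0.0.0/0 -> Router Y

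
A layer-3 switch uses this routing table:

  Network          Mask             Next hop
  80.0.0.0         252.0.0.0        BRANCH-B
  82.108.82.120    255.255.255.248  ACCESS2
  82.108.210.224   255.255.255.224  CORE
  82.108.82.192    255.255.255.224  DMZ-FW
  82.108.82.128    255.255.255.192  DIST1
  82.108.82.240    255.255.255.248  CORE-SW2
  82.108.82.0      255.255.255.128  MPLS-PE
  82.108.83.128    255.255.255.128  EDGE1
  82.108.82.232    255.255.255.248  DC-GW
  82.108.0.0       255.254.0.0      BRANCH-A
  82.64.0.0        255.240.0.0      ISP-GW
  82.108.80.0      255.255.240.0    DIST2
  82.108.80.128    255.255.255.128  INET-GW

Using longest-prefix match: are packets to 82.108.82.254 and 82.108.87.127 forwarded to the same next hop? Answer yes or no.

82.108.82.254: longest match 82.108.80.0/20 -> DIST2
82.108.87.127: longest match 82.108.80.0/20 -> DIST2

yes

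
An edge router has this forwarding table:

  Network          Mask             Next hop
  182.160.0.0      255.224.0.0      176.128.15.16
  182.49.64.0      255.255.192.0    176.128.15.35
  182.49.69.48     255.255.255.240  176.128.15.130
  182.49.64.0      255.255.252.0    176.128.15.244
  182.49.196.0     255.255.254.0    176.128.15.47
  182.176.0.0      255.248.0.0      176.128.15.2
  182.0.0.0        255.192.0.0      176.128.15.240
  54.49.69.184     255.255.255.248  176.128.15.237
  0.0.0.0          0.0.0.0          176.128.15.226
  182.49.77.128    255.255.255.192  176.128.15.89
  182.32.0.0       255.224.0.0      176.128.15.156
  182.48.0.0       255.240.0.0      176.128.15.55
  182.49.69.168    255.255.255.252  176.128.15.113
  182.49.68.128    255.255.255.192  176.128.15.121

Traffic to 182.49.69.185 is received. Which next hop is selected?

176.128.15.35

Routes whose prefix contains 182.49.69.185:
  0.0.0.0/0 (default, matches everything) -> 176.128.15.226
  182.0.0.0/10 (182.0.0.0 - 182.63.255.255) -> 176.128.15.240
  182.32.0.0/11 (182.32.0.0 - 182.63.255.255) -> 176.128.15.156
  182.48.0.0/12 (182.48.0.0 - 182.63.255.255) -> 176.128.15.55
  182.49.64.0/18 (182.49.64.0 - 182.49.127.255) -> 176.128.15.35
More-specific entries that do NOT match:
  182.49.69.168/30 (182.49.69.168 - 182.49.69.171) does not contain 182.49.69.185
  54.49.69.184/29 (54.49.69.184 - 54.49.69.191) does not contain 182.49.69.185
  182.49.69.48/28 (182.49.69.48 - 182.49.69.63) does not contain 182.49.69.185
  182.49.77.128/26 (182.49.77.128 - 182.49.77.191) does not contain 182.49.69.185
  182.49.68.128/26 (182.49.68.128 - 182.49.68.191) does not contain 182.49.69.185
  182.49.196.0/23 (182.49.196.0 - 182.49.197.255) does not contain 182.49.69.185
  182.49.64.0/22 (182.49.64.0 - 182.49.67.255) does not contain 182.49.69.185
Longest matching prefix is /18 -> next hop 176.128.15.35.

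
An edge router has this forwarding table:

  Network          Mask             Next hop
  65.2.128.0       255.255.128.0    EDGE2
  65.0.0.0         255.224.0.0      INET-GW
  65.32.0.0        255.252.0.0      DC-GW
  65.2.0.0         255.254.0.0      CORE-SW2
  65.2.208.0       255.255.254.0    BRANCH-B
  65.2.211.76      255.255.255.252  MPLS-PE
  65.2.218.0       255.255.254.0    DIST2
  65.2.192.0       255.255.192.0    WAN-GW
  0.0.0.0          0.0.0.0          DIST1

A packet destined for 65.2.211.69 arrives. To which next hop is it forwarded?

WAN-GW

Routes whose prefix contains 65.2.211.69:
  0.0.0.0/0 (default, matches everything) -> DIST1
  65.0.0.0/11 (65.0.0.0 - 65.31.255.255) -> INET-GW
  65.2.0.0/15 (65.2.0.0 - 65.3.255.255) -> CORE-SW2
  65.2.128.0/17 (65.2.128.0 - 65.2.255.255) -> EDGE2
  65.2.192.0/18 (65.2.192.0 - 65.2.255.255) -> WAN-GW
More-specific entries that do NOT match:
  65.2.211.76/30 (65.2.211.76 - 65.2.211.79) does not contain 65.2.211.69
  65.2.208.0/23 (65.2.208.0 - 65.2.209.255) does not contain 65.2.211.69
  65.2.218.0/23 (65.2.218.0 - 65.2.219.255) does not contain 65.2.211.69
Longest matching prefix is /18 -> next hop WAN-GW.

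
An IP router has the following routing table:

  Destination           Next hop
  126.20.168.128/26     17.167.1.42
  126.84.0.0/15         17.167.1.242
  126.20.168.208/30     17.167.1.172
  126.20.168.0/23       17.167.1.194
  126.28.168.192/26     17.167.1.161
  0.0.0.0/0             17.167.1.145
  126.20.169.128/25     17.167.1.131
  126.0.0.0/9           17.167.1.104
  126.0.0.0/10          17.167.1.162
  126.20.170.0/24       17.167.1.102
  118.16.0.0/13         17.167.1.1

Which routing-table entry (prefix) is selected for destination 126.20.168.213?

126.20.168.0/23

Entries matching 126.20.168.213:
  0.0.0.0/0 (default, matches everything)
  126.0.0.0/9 (126.0.0.0 - 126.127.255.255)
  126.0.0.0/10 (126.0.0.0 - 126.63.255.255)
  126.20.168.0/23 (126.20.168.0 - 126.20.169.255)
Most specific is 126.20.168.0/23.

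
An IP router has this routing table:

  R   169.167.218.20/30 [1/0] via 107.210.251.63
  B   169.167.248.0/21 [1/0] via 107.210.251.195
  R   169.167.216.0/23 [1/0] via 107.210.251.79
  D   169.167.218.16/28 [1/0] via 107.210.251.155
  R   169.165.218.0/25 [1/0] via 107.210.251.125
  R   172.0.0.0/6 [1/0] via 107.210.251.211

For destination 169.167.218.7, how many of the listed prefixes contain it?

No listed prefix contains 169.167.218.7.
Total matching entries: 0.

0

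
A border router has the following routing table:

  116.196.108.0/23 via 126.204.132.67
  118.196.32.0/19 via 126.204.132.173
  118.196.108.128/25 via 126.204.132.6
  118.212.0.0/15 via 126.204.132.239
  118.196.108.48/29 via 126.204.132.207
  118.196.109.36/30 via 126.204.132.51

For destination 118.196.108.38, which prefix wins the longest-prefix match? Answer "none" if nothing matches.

118.196.108.38 is outside every listed prefix and there is no default route.

none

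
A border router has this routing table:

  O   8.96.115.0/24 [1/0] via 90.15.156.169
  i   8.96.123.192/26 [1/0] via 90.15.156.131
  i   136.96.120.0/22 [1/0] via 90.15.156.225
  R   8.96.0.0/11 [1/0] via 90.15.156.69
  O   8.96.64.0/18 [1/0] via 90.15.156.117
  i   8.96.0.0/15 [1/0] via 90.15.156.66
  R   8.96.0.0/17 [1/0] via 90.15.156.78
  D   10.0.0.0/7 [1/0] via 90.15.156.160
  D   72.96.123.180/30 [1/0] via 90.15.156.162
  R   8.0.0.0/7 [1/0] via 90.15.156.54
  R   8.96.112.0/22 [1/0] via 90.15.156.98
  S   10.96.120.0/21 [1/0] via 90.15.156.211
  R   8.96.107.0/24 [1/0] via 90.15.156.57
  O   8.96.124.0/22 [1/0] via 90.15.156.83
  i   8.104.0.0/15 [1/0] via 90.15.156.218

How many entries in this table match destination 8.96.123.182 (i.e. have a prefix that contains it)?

5

Prefixes containing 8.96.123.182:
  8.0.0.0/7 (8.0.0.0 - 9.255.255.255)
  8.96.0.0/11 (8.96.0.0 - 8.127.255.255)
  8.96.0.0/15 (8.96.0.0 - 8.97.255.255)
  8.96.0.0/17 (8.96.0.0 - 8.96.127.255)
  8.96.64.0/18 (8.96.64.0 - 8.96.127.255)
Total matching entries: 5.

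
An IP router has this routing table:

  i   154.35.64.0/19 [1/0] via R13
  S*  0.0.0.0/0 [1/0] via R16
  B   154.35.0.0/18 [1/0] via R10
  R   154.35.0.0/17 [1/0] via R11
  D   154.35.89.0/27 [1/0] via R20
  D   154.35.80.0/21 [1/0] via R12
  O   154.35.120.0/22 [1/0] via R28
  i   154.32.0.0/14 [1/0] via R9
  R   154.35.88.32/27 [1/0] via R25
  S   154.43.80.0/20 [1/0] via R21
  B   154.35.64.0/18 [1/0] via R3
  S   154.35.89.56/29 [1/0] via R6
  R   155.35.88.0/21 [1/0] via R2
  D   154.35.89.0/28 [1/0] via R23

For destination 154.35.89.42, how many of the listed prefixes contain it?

5

Prefixes containing 154.35.89.42:
  0.0.0.0/0 (default, matches everything)
  154.32.0.0/14 (154.32.0.0 - 154.35.255.255)
  154.35.0.0/17 (154.35.0.0 - 154.35.127.255)
  154.35.64.0/18 (154.35.64.0 - 154.35.127.255)
  154.35.64.0/19 (154.35.64.0 - 154.35.95.255)
Total matching entries: 5.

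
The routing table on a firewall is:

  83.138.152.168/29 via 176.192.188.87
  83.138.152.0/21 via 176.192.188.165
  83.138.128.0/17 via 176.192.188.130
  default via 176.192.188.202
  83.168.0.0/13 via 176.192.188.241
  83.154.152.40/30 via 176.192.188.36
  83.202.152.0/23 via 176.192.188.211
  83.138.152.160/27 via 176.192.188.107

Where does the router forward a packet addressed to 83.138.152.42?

176.192.188.165

Routes whose prefix contains 83.138.152.42:
  0.0.0.0/0 (default, matches everything) -> 176.192.188.202
  83.138.128.0/17 (83.138.128.0 - 83.138.255.255) -> 176.192.188.130
  83.138.152.0/21 (83.138.152.0 - 83.138.159.255) -> 176.192.188.165
More-specific entries that do NOT match:
  83.154.152.40/30 (83.154.152.40 - 83.154.152.43) does not contain 83.138.152.42
  83.138.152.168/29 (83.138.152.168 - 83.138.152.175) does not contain 83.138.152.42
  83.138.152.160/27 (83.138.152.160 - 83.138.152.191) does not contain 83.138.152.42
  83.202.152.0/23 (83.202.152.0 - 83.202.153.255) does not contain 83.138.152.42
Longest matching prefix is /21 -> next hop 176.192.188.165.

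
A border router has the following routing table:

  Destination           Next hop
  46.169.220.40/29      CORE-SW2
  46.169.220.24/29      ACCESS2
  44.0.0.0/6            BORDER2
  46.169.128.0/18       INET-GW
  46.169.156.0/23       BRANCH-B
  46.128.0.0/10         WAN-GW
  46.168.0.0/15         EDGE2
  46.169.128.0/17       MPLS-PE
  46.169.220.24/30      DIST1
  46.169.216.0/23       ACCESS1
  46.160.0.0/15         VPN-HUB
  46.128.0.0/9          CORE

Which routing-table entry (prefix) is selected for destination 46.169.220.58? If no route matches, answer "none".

Entries matching 46.169.220.58:
  44.0.0.0/6 (44.0.0.0 - 47.255.255.255)
  46.128.0.0/9 (46.128.0.0 - 46.255.255.255)
  46.128.0.0/10 (46.128.0.0 - 46.191.255.255)
  46.168.0.0/15 (46.168.0.0 - 46.169.255.255)
  46.169.128.0/17 (46.169.128.0 - 46.169.255.255)
Most specific is 46.169.128.0/17.

46.169.128.0/17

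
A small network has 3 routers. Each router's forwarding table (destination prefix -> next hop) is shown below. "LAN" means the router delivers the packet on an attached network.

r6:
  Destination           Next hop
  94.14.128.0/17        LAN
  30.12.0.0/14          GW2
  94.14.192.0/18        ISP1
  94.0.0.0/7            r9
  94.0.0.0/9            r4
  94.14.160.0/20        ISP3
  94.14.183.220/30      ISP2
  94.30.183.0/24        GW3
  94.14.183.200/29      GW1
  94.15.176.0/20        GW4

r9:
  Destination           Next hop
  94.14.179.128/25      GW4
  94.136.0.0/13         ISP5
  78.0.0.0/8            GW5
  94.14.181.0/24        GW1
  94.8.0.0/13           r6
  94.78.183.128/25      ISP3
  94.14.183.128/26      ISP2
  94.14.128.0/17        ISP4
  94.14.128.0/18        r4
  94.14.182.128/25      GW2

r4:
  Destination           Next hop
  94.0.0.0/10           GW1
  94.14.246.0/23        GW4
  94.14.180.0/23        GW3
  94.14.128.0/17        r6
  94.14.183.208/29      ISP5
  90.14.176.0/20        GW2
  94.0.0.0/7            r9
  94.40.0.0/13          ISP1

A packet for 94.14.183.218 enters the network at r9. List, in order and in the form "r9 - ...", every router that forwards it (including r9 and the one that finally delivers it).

r9 - r4 - r6

At r9: longest match for 94.14.183.218 is 94.14.128.0/18 -> r4
At r4: longest match for 94.14.183.218 is 94.14.128.0/17 -> r6
At r6: longest match for 94.14.183.218 is 94.14.128.0/17 -> LAN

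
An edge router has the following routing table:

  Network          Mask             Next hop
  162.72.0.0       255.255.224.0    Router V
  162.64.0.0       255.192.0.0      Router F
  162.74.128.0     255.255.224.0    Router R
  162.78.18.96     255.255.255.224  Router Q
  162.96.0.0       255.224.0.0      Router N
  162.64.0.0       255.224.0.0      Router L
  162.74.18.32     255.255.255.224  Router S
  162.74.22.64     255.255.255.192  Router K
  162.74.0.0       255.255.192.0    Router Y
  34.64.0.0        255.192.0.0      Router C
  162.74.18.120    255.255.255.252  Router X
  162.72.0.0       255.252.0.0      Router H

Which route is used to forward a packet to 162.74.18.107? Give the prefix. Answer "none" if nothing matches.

162.74.0.0/18

Entries matching 162.74.18.107:
  162.64.0.0/10 (162.64.0.0 - 162.127.255.255)
  162.64.0.0/11 (162.64.0.0 - 162.95.255.255)
  162.72.0.0/14 (162.72.0.0 - 162.75.255.255)
  162.74.0.0/18 (162.74.0.0 - 162.74.63.255)
Most specific is 162.74.0.0/18.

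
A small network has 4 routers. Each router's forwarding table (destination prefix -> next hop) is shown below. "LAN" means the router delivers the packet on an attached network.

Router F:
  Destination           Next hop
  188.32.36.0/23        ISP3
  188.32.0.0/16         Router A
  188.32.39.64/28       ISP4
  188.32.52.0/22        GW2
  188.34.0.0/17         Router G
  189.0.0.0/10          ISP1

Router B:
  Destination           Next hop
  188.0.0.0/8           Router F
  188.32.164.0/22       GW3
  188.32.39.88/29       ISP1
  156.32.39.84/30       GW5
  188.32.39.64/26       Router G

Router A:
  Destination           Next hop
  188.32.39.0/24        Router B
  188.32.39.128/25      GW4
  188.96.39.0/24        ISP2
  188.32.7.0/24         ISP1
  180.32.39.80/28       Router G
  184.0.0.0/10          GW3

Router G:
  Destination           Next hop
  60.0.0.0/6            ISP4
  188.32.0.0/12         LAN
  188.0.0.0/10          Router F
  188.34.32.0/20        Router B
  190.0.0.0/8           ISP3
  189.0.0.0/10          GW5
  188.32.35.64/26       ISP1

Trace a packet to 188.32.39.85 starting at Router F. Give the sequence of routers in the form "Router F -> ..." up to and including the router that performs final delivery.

At Router F: longest match for 188.32.39.85 is 188.32.0.0/16 -> Router A
At Router A: longest match for 188.32.39.85 is 188.32.39.0/24 -> Router B
At Router B: longest match for 188.32.39.85 is 188.32.39.64/26 -> Router G
At Router G: longest match for 188.32.39.85 is 188.32.0.0/12 -> LAN

Router F -> Router A -> Router B -> Router G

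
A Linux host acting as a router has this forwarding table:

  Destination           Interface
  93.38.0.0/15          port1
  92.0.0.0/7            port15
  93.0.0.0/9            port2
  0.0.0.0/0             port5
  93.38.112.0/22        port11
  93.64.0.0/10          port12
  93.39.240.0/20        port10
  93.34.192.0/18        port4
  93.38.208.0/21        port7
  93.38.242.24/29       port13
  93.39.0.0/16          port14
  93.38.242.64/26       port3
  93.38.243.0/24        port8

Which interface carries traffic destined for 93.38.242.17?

Routes whose prefix contains 93.38.242.17:
  0.0.0.0/0 (default, matches everything) -> port5
  92.0.0.0/7 (92.0.0.0 - 93.255.255.255) -> port15
  93.0.0.0/9 (93.0.0.0 - 93.127.255.255) -> port2
  93.38.0.0/15 (93.38.0.0 - 93.39.255.255) -> port1
More-specific entries that do NOT match:
  93.38.242.24/29 (93.38.242.24 - 93.38.242.31) does not contain 93.38.242.17
  93.38.242.64/26 (93.38.242.64 - 93.38.242.127) does not contain 93.38.242.17
  93.38.243.0/24 (93.38.243.0 - 93.38.243.255) does not contain 93.38.242.17
  93.38.112.0/22 (93.38.112.0 - 93.38.115.255) does not contain 93.38.242.17
  93.38.208.0/21 (93.38.208.0 - 93.38.215.255) does not contain 93.38.242.17
  93.39.240.0/20 (93.39.240.0 - 93.39.255.255) does not contain 93.38.242.17
  93.34.192.0/18 (93.34.192.0 - 93.34.255.255) does not contain 93.38.242.17
  93.39.0.0/16 (93.39.0.0 - 93.39.255.255) does not contain 93.38.242.17
Longest matching prefix is /15 -> interface port1.

port1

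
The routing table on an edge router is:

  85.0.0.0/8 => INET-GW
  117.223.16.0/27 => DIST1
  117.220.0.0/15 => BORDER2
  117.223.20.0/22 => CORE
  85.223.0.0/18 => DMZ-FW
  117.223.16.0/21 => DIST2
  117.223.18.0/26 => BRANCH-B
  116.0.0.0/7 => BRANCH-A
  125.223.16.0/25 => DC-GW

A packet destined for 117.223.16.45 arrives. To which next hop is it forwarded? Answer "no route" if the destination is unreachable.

Routes whose prefix contains 117.223.16.45:
  116.0.0.0/7 (116.0.0.0 - 117.255.255.255) -> BRANCH-A
  117.223.16.0/21 (117.223.16.0 - 117.223.23.255) -> DIST2
More-specific entries that do NOT match:
  117.223.16.0/27 (117.223.16.0 - 117.223.16.31) does not contain 117.223.16.45
  117.223.18.0/26 (117.223.18.0 - 117.223.18.63) does not contain 117.223.16.45
  125.223.16.0/25 (125.223.16.0 - 125.223.16.127) does not contain 117.223.16.45
  117.223.20.0/22 (117.223.20.0 - 117.223.23.255) does not contain 117.223.16.45
Longest matching prefix is /21 -> next hop DIST2.

DIST2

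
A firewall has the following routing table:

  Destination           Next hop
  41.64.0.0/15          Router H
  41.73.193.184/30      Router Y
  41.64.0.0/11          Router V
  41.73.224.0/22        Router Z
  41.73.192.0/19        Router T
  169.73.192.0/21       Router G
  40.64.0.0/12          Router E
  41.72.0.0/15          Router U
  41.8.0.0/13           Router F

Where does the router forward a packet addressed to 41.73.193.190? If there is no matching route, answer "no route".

Router T

Routes whose prefix contains 41.73.193.190:
  41.64.0.0/11 (41.64.0.0 - 41.95.255.255) -> Router V
  41.72.0.0/15 (41.72.0.0 - 41.73.255.255) -> Router U
  41.73.192.0/19 (41.73.192.0 - 41.73.223.255) -> Router T
More-specific entries that do NOT match:
  41.73.193.184/30 (41.73.193.184 - 41.73.193.187) does not contain 41.73.193.190
  41.73.224.0/22 (41.73.224.0 - 41.73.227.255) does not contain 41.73.193.190
  169.73.192.0/21 (169.73.192.0 - 169.73.199.255) does not contain 41.73.193.190
Longest matching prefix is /19 -> next hop Router T.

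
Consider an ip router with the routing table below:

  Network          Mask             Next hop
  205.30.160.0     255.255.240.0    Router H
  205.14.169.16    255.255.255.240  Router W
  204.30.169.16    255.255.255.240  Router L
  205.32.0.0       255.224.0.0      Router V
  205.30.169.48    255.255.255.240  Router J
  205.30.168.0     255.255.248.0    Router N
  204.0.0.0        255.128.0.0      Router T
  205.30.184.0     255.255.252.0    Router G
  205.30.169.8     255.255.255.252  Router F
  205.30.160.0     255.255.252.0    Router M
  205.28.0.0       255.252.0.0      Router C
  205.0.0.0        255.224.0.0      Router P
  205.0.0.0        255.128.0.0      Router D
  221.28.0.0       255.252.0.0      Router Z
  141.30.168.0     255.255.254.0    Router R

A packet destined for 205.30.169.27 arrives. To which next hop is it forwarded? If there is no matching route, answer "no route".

Routes whose prefix contains 205.30.169.27:
  205.0.0.0/9 (205.0.0.0 - 205.127.255.255) -> Router D
  205.0.0.0/11 (205.0.0.0 - 205.31.255.255) -> Router P
  205.28.0.0/14 (205.28.0.0 - 205.31.255.255) -> Router C
  205.30.160.0/20 (205.30.160.0 - 205.30.175.255) -> Router H
  205.30.168.0/21 (205.30.168.0 - 205.30.175.255) -> Router N
More-specific entries that do NOT match:
  205.30.169.8/30 (205.30.169.8 - 205.30.169.11) does not contain 205.30.169.27
  205.14.169.16/28 (205.14.169.16 - 205.14.169.31) does not contain 205.30.169.27
  204.30.169.16/28 (204.30.169.16 - 204.30.169.31) does not contain 205.30.169.27
  205.30.169.48/28 (205.30.169.48 - 205.30.169.63) does not contain 205.30.169.27
  141.30.168.0/23 (141.30.168.0 - 141.30.169.255) does not contain 205.30.169.27
  205.30.184.0/22 (205.30.184.0 - 205.30.187.255) does not contain 205.30.169.27
  205.30.160.0/22 (205.30.160.0 - 205.30.163.255) does not contain 205.30.169.27
Longest matching prefix is /21 -> next hop Router N.

Router N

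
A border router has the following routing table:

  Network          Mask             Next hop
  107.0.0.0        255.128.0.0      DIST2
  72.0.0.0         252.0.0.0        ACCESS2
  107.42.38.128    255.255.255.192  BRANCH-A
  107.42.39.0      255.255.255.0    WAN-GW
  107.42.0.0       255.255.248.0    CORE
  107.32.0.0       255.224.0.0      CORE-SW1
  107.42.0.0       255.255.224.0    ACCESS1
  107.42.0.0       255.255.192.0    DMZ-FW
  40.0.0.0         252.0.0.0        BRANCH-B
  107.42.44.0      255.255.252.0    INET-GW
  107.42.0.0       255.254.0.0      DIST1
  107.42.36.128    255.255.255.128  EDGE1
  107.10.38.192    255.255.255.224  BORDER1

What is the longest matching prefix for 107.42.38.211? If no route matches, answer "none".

Entries matching 107.42.38.211:
  107.0.0.0/9 (107.0.0.0 - 107.127.255.255)
  107.32.0.0/11 (107.32.0.0 - 107.63.255.255)
  107.42.0.0/15 (107.42.0.0 - 107.43.255.255)
  107.42.0.0/18 (107.42.0.0 - 107.42.63.255)
Most specific is 107.42.0.0/18.

107.42.0.0/18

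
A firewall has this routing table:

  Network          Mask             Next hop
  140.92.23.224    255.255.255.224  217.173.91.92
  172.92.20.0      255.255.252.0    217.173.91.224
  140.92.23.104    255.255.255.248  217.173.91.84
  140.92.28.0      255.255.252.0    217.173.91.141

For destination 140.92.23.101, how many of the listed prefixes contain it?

No listed prefix contains 140.92.23.101.
Total matching entries: 0.

0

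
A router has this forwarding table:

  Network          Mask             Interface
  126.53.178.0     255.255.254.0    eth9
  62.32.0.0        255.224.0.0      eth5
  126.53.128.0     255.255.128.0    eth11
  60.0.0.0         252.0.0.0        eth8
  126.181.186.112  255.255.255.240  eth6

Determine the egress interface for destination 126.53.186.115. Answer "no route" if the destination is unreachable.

Routes whose prefix contains 126.53.186.115:
  126.53.128.0/17 (126.53.128.0 - 126.53.255.255) -> eth11
More-specific entries that do NOT match:
  126.181.186.112/28 (126.181.186.112 - 126.181.186.127) does not contain 126.53.186.115
  126.53.178.0/23 (126.53.178.0 - 126.53.179.255) does not contain 126.53.186.115
Longest matching prefix is /17 -> interface eth11.

eth11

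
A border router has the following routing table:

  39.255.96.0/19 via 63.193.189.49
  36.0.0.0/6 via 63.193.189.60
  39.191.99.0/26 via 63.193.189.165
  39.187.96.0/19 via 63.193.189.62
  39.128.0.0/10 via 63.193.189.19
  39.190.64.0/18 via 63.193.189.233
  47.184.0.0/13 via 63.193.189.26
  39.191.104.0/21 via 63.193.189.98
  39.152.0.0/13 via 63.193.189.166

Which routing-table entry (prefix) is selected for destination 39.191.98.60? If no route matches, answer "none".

Entries matching 39.191.98.60:
  36.0.0.0/6 (36.0.0.0 - 39.255.255.255)
  39.128.0.0/10 (39.128.0.0 - 39.191.255.255)
Most specific is 39.128.0.0/10.

39.128.0.0/10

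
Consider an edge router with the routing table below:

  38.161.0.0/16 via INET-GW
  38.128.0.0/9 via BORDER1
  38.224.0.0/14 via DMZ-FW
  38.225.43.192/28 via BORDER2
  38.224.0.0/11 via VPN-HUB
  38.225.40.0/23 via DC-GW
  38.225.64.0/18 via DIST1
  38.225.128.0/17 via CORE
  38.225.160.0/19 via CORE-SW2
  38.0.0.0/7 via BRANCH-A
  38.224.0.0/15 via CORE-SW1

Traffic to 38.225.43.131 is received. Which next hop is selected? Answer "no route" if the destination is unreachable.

CORE-SW1

Routes whose prefix contains 38.225.43.131:
  38.0.0.0/7 (38.0.0.0 - 39.255.255.255) -> BRANCH-A
  38.128.0.0/9 (38.128.0.0 - 38.255.255.255) -> BORDER1
  38.224.0.0/11 (38.224.0.0 - 38.255.255.255) -> VPN-HUB
  38.224.0.0/14 (38.224.0.0 - 38.227.255.255) -> DMZ-FW
  38.224.0.0/15 (38.224.0.0 - 38.225.255.255) -> CORE-SW1
More-specific entries that do NOT match:
  38.225.43.192/28 (38.225.43.192 - 38.225.43.207) does not contain 38.225.43.131
  38.225.40.0/23 (38.225.40.0 - 38.225.41.255) does not contain 38.225.43.131
  38.225.160.0/19 (38.225.160.0 - 38.225.191.255) does not contain 38.225.43.131
  38.225.64.0/18 (38.225.64.0 - 38.225.127.255) does not contain 38.225.43.131
  38.225.128.0/17 (38.225.128.0 - 38.225.255.255) does not contain 38.225.43.131
  38.161.0.0/16 (38.161.0.0 - 38.161.255.255) does not contain 38.225.43.131
Longest matching prefix is /15 -> next hop CORE-SW1.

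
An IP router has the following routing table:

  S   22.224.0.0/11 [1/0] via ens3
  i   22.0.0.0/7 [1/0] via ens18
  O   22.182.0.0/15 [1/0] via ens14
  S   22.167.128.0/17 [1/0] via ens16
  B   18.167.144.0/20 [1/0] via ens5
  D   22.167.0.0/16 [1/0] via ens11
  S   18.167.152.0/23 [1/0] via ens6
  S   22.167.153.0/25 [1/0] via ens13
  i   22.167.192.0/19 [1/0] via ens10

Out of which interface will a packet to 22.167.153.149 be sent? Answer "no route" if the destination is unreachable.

ens16

Routes whose prefix contains 22.167.153.149:
  22.0.0.0/7 (22.0.0.0 - 23.255.255.255) -> ens18
  22.167.0.0/16 (22.167.0.0 - 22.167.255.255) -> ens11
  22.167.128.0/17 (22.167.128.0 - 22.167.255.255) -> ens16
More-specific entries that do NOT match:
  22.167.153.0/25 (22.167.153.0 - 22.167.153.127) does not contain 22.167.153.149
  18.167.152.0/23 (18.167.152.0 - 18.167.153.255) does not contain 22.167.153.149
  18.167.144.0/20 (18.167.144.0 - 18.167.159.255) does not contain 22.167.153.149
  22.167.192.0/19 (22.167.192.0 - 22.167.223.255) does not contain 22.167.153.149
Longest matching prefix is /17 -> interface ens16.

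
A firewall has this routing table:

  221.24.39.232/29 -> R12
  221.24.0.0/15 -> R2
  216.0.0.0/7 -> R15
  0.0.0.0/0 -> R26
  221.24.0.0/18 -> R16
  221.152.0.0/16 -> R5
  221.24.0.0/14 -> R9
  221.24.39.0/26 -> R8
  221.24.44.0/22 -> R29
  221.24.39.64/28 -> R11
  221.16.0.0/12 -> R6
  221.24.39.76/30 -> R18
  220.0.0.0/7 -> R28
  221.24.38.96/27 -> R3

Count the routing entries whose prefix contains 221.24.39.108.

Prefixes containing 221.24.39.108:
  0.0.0.0/0 (default, matches everything)
  220.0.0.0/7 (220.0.0.0 - 221.255.255.255)
  221.16.0.0/12 (221.16.0.0 - 221.31.255.255)
  221.24.0.0/14 (221.24.0.0 - 221.27.255.255)
  221.24.0.0/15 (221.24.0.0 - 221.25.255.255)
  221.24.0.0/18 (221.24.0.0 - 221.24.63.255)
Total matching entries: 6.

6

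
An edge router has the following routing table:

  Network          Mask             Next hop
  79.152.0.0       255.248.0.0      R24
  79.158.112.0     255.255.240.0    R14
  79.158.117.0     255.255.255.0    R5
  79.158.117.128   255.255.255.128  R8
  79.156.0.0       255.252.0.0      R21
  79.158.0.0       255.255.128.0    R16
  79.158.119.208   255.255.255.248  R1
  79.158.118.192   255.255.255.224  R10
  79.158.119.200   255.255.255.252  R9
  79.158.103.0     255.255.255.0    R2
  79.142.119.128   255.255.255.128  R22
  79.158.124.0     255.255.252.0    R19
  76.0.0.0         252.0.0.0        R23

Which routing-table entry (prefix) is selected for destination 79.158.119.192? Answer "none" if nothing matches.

79.158.112.0/20

Entries matching 79.158.119.192:
  76.0.0.0/6 (76.0.0.0 - 79.255.255.255)
  79.152.0.0/13 (79.152.0.0 - 79.159.255.255)
  79.156.0.0/14 (79.156.0.0 - 79.159.255.255)
  79.158.0.0/17 (79.158.0.0 - 79.158.127.255)
  79.158.112.0/20 (79.158.112.0 - 79.158.127.255)
Most specific is 79.158.112.0/20.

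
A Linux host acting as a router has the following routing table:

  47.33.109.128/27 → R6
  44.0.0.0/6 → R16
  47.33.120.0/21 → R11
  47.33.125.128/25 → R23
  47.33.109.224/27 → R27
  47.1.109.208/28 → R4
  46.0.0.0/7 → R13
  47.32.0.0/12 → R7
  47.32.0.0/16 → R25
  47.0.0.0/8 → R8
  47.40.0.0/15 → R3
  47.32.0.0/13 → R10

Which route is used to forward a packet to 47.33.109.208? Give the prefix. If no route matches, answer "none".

Entries matching 47.33.109.208:
  44.0.0.0/6 (44.0.0.0 - 47.255.255.255)
  46.0.0.0/7 (46.0.0.0 - 47.255.255.255)
  47.0.0.0/8 (47.0.0.0 - 47.255.255.255)
  47.32.0.0/12 (47.32.0.0 - 47.47.255.255)
  47.32.0.0/13 (47.32.0.0 - 47.39.255.255)
Most specific is 47.32.0.0/13.

47.32.0.0/13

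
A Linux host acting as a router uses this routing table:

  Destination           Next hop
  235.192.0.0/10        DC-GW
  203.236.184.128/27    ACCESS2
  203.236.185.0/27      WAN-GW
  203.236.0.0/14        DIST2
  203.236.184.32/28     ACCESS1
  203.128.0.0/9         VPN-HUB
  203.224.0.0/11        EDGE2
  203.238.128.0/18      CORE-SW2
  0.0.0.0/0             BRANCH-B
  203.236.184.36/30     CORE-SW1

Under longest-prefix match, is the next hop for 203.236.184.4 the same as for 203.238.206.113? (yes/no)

203.236.184.4: longest match 203.236.0.0/14 -> DIST2
203.238.206.113: longest match 203.236.0.0/14 -> DIST2

yes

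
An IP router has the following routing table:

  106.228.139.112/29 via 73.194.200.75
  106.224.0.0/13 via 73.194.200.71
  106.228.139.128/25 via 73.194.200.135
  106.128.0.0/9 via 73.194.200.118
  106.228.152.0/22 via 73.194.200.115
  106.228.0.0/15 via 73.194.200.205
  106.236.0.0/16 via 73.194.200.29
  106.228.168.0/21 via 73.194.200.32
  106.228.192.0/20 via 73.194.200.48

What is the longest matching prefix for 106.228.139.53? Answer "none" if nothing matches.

106.228.0.0/15

Entries matching 106.228.139.53:
  106.128.0.0/9 (106.128.0.0 - 106.255.255.255)
  106.224.0.0/13 (106.224.0.0 - 106.231.255.255)
  106.228.0.0/15 (106.228.0.0 - 106.229.255.255)
Most specific is 106.228.0.0/15.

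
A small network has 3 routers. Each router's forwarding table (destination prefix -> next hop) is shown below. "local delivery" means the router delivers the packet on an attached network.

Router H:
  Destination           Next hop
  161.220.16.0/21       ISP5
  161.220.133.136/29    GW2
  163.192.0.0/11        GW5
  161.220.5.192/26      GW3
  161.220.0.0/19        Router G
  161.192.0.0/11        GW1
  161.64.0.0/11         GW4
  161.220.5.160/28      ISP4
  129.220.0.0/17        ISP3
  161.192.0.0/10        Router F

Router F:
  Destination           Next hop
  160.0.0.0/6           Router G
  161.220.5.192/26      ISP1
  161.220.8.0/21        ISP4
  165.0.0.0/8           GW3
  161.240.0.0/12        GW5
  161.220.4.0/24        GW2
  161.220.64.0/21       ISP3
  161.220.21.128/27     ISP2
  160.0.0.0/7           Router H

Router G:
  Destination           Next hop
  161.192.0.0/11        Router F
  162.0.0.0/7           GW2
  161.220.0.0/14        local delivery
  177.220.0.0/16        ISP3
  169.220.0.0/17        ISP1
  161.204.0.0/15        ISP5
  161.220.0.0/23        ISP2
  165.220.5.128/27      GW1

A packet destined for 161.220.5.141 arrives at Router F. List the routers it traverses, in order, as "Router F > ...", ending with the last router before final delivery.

Router F > Router H > Router G

At Router F: longest match for 161.220.5.141 is 160.0.0.0/7 -> Router H
At Router H: longest match for 161.220.5.141 is 161.220.0.0/19 -> Router G
At Router G: longest match for 161.220.5.141 is 161.220.0.0/14 -> local delivery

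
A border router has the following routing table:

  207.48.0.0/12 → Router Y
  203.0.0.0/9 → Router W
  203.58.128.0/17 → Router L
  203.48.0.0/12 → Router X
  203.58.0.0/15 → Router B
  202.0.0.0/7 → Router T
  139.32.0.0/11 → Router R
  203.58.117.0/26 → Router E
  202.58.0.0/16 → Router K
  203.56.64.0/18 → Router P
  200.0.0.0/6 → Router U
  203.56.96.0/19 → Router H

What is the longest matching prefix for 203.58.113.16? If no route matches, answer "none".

Entries matching 203.58.113.16:
  200.0.0.0/6 (200.0.0.0 - 203.255.255.255)
  202.0.0.0/7 (202.0.0.0 - 203.255.255.255)
  203.0.0.0/9 (203.0.0.0 - 203.127.255.255)
  203.48.0.0/12 (203.48.0.0 - 203.63.255.255)
  203.58.0.0/15 (203.58.0.0 - 203.59.255.255)
Most specific is 203.58.0.0/15.

203.58.0.0/15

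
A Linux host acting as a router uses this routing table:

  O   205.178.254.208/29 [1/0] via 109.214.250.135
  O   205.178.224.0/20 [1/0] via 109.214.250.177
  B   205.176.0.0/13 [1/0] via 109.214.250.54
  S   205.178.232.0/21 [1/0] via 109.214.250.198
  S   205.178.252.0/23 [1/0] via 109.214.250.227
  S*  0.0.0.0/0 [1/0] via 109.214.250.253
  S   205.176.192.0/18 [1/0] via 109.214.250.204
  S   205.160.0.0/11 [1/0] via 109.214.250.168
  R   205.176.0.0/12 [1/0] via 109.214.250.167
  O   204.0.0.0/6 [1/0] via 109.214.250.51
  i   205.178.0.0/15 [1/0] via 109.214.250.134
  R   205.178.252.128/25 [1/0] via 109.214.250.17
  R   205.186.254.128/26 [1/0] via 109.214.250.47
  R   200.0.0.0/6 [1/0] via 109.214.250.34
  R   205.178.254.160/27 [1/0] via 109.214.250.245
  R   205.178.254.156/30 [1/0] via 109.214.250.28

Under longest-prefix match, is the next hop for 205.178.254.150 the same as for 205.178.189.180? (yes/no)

205.178.254.150: longest match 205.178.0.0/15 -> 109.214.250.134
205.178.189.180: longest match 205.178.0.0/15 -> 109.214.250.134

yes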